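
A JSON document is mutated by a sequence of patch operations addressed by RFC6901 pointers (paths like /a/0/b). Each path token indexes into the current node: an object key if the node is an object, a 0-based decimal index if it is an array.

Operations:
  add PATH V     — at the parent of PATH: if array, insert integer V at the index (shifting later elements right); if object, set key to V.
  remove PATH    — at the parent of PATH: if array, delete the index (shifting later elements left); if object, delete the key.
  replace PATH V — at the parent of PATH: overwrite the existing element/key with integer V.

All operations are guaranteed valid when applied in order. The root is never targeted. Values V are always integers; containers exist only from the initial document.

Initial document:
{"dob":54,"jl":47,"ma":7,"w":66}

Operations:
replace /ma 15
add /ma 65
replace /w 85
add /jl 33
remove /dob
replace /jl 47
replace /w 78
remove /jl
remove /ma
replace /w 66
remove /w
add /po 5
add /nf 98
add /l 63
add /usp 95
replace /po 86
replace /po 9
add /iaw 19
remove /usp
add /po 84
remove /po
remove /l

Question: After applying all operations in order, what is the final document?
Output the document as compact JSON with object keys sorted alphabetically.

After op 1 (replace /ma 15): {"dob":54,"jl":47,"ma":15,"w":66}
After op 2 (add /ma 65): {"dob":54,"jl":47,"ma":65,"w":66}
After op 3 (replace /w 85): {"dob":54,"jl":47,"ma":65,"w":85}
After op 4 (add /jl 33): {"dob":54,"jl":33,"ma":65,"w":85}
After op 5 (remove /dob): {"jl":33,"ma":65,"w":85}
After op 6 (replace /jl 47): {"jl":47,"ma":65,"w":85}
After op 7 (replace /w 78): {"jl":47,"ma":65,"w":78}
After op 8 (remove /jl): {"ma":65,"w":78}
After op 9 (remove /ma): {"w":78}
After op 10 (replace /w 66): {"w":66}
After op 11 (remove /w): {}
After op 12 (add /po 5): {"po":5}
After op 13 (add /nf 98): {"nf":98,"po":5}
After op 14 (add /l 63): {"l":63,"nf":98,"po":5}
After op 15 (add /usp 95): {"l":63,"nf":98,"po":5,"usp":95}
After op 16 (replace /po 86): {"l":63,"nf":98,"po":86,"usp":95}
After op 17 (replace /po 9): {"l":63,"nf":98,"po":9,"usp":95}
After op 18 (add /iaw 19): {"iaw":19,"l":63,"nf":98,"po":9,"usp":95}
After op 19 (remove /usp): {"iaw":19,"l":63,"nf":98,"po":9}
After op 20 (add /po 84): {"iaw":19,"l":63,"nf":98,"po":84}
After op 21 (remove /po): {"iaw":19,"l":63,"nf":98}
After op 22 (remove /l): {"iaw":19,"nf":98}

Answer: {"iaw":19,"nf":98}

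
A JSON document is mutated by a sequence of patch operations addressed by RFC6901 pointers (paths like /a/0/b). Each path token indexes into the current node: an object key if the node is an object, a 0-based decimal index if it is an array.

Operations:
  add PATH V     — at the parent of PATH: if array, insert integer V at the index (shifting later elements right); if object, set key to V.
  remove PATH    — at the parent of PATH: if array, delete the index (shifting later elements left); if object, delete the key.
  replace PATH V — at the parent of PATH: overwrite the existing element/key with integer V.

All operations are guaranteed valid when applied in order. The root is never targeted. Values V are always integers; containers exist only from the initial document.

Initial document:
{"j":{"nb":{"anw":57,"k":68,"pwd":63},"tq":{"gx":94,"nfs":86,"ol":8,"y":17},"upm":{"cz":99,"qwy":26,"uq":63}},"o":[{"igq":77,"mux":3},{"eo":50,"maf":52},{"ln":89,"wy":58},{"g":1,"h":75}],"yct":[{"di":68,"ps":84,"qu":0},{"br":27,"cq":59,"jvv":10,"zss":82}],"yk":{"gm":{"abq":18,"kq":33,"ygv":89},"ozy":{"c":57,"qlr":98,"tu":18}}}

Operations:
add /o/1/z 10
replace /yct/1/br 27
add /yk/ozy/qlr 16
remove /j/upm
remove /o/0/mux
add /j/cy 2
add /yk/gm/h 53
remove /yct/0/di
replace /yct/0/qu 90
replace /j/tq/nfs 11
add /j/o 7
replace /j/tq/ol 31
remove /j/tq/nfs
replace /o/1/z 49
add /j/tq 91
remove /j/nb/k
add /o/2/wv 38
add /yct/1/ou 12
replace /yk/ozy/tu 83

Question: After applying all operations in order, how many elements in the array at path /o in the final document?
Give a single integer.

Answer: 4

Derivation:
After op 1 (add /o/1/z 10): {"j":{"nb":{"anw":57,"k":68,"pwd":63},"tq":{"gx":94,"nfs":86,"ol":8,"y":17},"upm":{"cz":99,"qwy":26,"uq":63}},"o":[{"igq":77,"mux":3},{"eo":50,"maf":52,"z":10},{"ln":89,"wy":58},{"g":1,"h":75}],"yct":[{"di":68,"ps":84,"qu":0},{"br":27,"cq":59,"jvv":10,"zss":82}],"yk":{"gm":{"abq":18,"kq":33,"ygv":89},"ozy":{"c":57,"qlr":98,"tu":18}}}
After op 2 (replace /yct/1/br 27): {"j":{"nb":{"anw":57,"k":68,"pwd":63},"tq":{"gx":94,"nfs":86,"ol":8,"y":17},"upm":{"cz":99,"qwy":26,"uq":63}},"o":[{"igq":77,"mux":3},{"eo":50,"maf":52,"z":10},{"ln":89,"wy":58},{"g":1,"h":75}],"yct":[{"di":68,"ps":84,"qu":0},{"br":27,"cq":59,"jvv":10,"zss":82}],"yk":{"gm":{"abq":18,"kq":33,"ygv":89},"ozy":{"c":57,"qlr":98,"tu":18}}}
After op 3 (add /yk/ozy/qlr 16): {"j":{"nb":{"anw":57,"k":68,"pwd":63},"tq":{"gx":94,"nfs":86,"ol":8,"y":17},"upm":{"cz":99,"qwy":26,"uq":63}},"o":[{"igq":77,"mux":3},{"eo":50,"maf":52,"z":10},{"ln":89,"wy":58},{"g":1,"h":75}],"yct":[{"di":68,"ps":84,"qu":0},{"br":27,"cq":59,"jvv":10,"zss":82}],"yk":{"gm":{"abq":18,"kq":33,"ygv":89},"ozy":{"c":57,"qlr":16,"tu":18}}}
After op 4 (remove /j/upm): {"j":{"nb":{"anw":57,"k":68,"pwd":63},"tq":{"gx":94,"nfs":86,"ol":8,"y":17}},"o":[{"igq":77,"mux":3},{"eo":50,"maf":52,"z":10},{"ln":89,"wy":58},{"g":1,"h":75}],"yct":[{"di":68,"ps":84,"qu":0},{"br":27,"cq":59,"jvv":10,"zss":82}],"yk":{"gm":{"abq":18,"kq":33,"ygv":89},"ozy":{"c":57,"qlr":16,"tu":18}}}
After op 5 (remove /o/0/mux): {"j":{"nb":{"anw":57,"k":68,"pwd":63},"tq":{"gx":94,"nfs":86,"ol":8,"y":17}},"o":[{"igq":77},{"eo":50,"maf":52,"z":10},{"ln":89,"wy":58},{"g":1,"h":75}],"yct":[{"di":68,"ps":84,"qu":0},{"br":27,"cq":59,"jvv":10,"zss":82}],"yk":{"gm":{"abq":18,"kq":33,"ygv":89},"ozy":{"c":57,"qlr":16,"tu":18}}}
After op 6 (add /j/cy 2): {"j":{"cy":2,"nb":{"anw":57,"k":68,"pwd":63},"tq":{"gx":94,"nfs":86,"ol":8,"y":17}},"o":[{"igq":77},{"eo":50,"maf":52,"z":10},{"ln":89,"wy":58},{"g":1,"h":75}],"yct":[{"di":68,"ps":84,"qu":0},{"br":27,"cq":59,"jvv":10,"zss":82}],"yk":{"gm":{"abq":18,"kq":33,"ygv":89},"ozy":{"c":57,"qlr":16,"tu":18}}}
After op 7 (add /yk/gm/h 53): {"j":{"cy":2,"nb":{"anw":57,"k":68,"pwd":63},"tq":{"gx":94,"nfs":86,"ol":8,"y":17}},"o":[{"igq":77},{"eo":50,"maf":52,"z":10},{"ln":89,"wy":58},{"g":1,"h":75}],"yct":[{"di":68,"ps":84,"qu":0},{"br":27,"cq":59,"jvv":10,"zss":82}],"yk":{"gm":{"abq":18,"h":53,"kq":33,"ygv":89},"ozy":{"c":57,"qlr":16,"tu":18}}}
After op 8 (remove /yct/0/di): {"j":{"cy":2,"nb":{"anw":57,"k":68,"pwd":63},"tq":{"gx":94,"nfs":86,"ol":8,"y":17}},"o":[{"igq":77},{"eo":50,"maf":52,"z":10},{"ln":89,"wy":58},{"g":1,"h":75}],"yct":[{"ps":84,"qu":0},{"br":27,"cq":59,"jvv":10,"zss":82}],"yk":{"gm":{"abq":18,"h":53,"kq":33,"ygv":89},"ozy":{"c":57,"qlr":16,"tu":18}}}
After op 9 (replace /yct/0/qu 90): {"j":{"cy":2,"nb":{"anw":57,"k":68,"pwd":63},"tq":{"gx":94,"nfs":86,"ol":8,"y":17}},"o":[{"igq":77},{"eo":50,"maf":52,"z":10},{"ln":89,"wy":58},{"g":1,"h":75}],"yct":[{"ps":84,"qu":90},{"br":27,"cq":59,"jvv":10,"zss":82}],"yk":{"gm":{"abq":18,"h":53,"kq":33,"ygv":89},"ozy":{"c":57,"qlr":16,"tu":18}}}
After op 10 (replace /j/tq/nfs 11): {"j":{"cy":2,"nb":{"anw":57,"k":68,"pwd":63},"tq":{"gx":94,"nfs":11,"ol":8,"y":17}},"o":[{"igq":77},{"eo":50,"maf":52,"z":10},{"ln":89,"wy":58},{"g":1,"h":75}],"yct":[{"ps":84,"qu":90},{"br":27,"cq":59,"jvv":10,"zss":82}],"yk":{"gm":{"abq":18,"h":53,"kq":33,"ygv":89},"ozy":{"c":57,"qlr":16,"tu":18}}}
After op 11 (add /j/o 7): {"j":{"cy":2,"nb":{"anw":57,"k":68,"pwd":63},"o":7,"tq":{"gx":94,"nfs":11,"ol":8,"y":17}},"o":[{"igq":77},{"eo":50,"maf":52,"z":10},{"ln":89,"wy":58},{"g":1,"h":75}],"yct":[{"ps":84,"qu":90},{"br":27,"cq":59,"jvv":10,"zss":82}],"yk":{"gm":{"abq":18,"h":53,"kq":33,"ygv":89},"ozy":{"c":57,"qlr":16,"tu":18}}}
After op 12 (replace /j/tq/ol 31): {"j":{"cy":2,"nb":{"anw":57,"k":68,"pwd":63},"o":7,"tq":{"gx":94,"nfs":11,"ol":31,"y":17}},"o":[{"igq":77},{"eo":50,"maf":52,"z":10},{"ln":89,"wy":58},{"g":1,"h":75}],"yct":[{"ps":84,"qu":90},{"br":27,"cq":59,"jvv":10,"zss":82}],"yk":{"gm":{"abq":18,"h":53,"kq":33,"ygv":89},"ozy":{"c":57,"qlr":16,"tu":18}}}
After op 13 (remove /j/tq/nfs): {"j":{"cy":2,"nb":{"anw":57,"k":68,"pwd":63},"o":7,"tq":{"gx":94,"ol":31,"y":17}},"o":[{"igq":77},{"eo":50,"maf":52,"z":10},{"ln":89,"wy":58},{"g":1,"h":75}],"yct":[{"ps":84,"qu":90},{"br":27,"cq":59,"jvv":10,"zss":82}],"yk":{"gm":{"abq":18,"h":53,"kq":33,"ygv":89},"ozy":{"c":57,"qlr":16,"tu":18}}}
After op 14 (replace /o/1/z 49): {"j":{"cy":2,"nb":{"anw":57,"k":68,"pwd":63},"o":7,"tq":{"gx":94,"ol":31,"y":17}},"o":[{"igq":77},{"eo":50,"maf":52,"z":49},{"ln":89,"wy":58},{"g":1,"h":75}],"yct":[{"ps":84,"qu":90},{"br":27,"cq":59,"jvv":10,"zss":82}],"yk":{"gm":{"abq":18,"h":53,"kq":33,"ygv":89},"ozy":{"c":57,"qlr":16,"tu":18}}}
After op 15 (add /j/tq 91): {"j":{"cy":2,"nb":{"anw":57,"k":68,"pwd":63},"o":7,"tq":91},"o":[{"igq":77},{"eo":50,"maf":52,"z":49},{"ln":89,"wy":58},{"g":1,"h":75}],"yct":[{"ps":84,"qu":90},{"br":27,"cq":59,"jvv":10,"zss":82}],"yk":{"gm":{"abq":18,"h":53,"kq":33,"ygv":89},"ozy":{"c":57,"qlr":16,"tu":18}}}
After op 16 (remove /j/nb/k): {"j":{"cy":2,"nb":{"anw":57,"pwd":63},"o":7,"tq":91},"o":[{"igq":77},{"eo":50,"maf":52,"z":49},{"ln":89,"wy":58},{"g":1,"h":75}],"yct":[{"ps":84,"qu":90},{"br":27,"cq":59,"jvv":10,"zss":82}],"yk":{"gm":{"abq":18,"h":53,"kq":33,"ygv":89},"ozy":{"c":57,"qlr":16,"tu":18}}}
After op 17 (add /o/2/wv 38): {"j":{"cy":2,"nb":{"anw":57,"pwd":63},"o":7,"tq":91},"o":[{"igq":77},{"eo":50,"maf":52,"z":49},{"ln":89,"wv":38,"wy":58},{"g":1,"h":75}],"yct":[{"ps":84,"qu":90},{"br":27,"cq":59,"jvv":10,"zss":82}],"yk":{"gm":{"abq":18,"h":53,"kq":33,"ygv":89},"ozy":{"c":57,"qlr":16,"tu":18}}}
After op 18 (add /yct/1/ou 12): {"j":{"cy":2,"nb":{"anw":57,"pwd":63},"o":7,"tq":91},"o":[{"igq":77},{"eo":50,"maf":52,"z":49},{"ln":89,"wv":38,"wy":58},{"g":1,"h":75}],"yct":[{"ps":84,"qu":90},{"br":27,"cq":59,"jvv":10,"ou":12,"zss":82}],"yk":{"gm":{"abq":18,"h":53,"kq":33,"ygv":89},"ozy":{"c":57,"qlr":16,"tu":18}}}
After op 19 (replace /yk/ozy/tu 83): {"j":{"cy":2,"nb":{"anw":57,"pwd":63},"o":7,"tq":91},"o":[{"igq":77},{"eo":50,"maf":52,"z":49},{"ln":89,"wv":38,"wy":58},{"g":1,"h":75}],"yct":[{"ps":84,"qu":90},{"br":27,"cq":59,"jvv":10,"ou":12,"zss":82}],"yk":{"gm":{"abq":18,"h":53,"kq":33,"ygv":89},"ozy":{"c":57,"qlr":16,"tu":83}}}
Size at path /o: 4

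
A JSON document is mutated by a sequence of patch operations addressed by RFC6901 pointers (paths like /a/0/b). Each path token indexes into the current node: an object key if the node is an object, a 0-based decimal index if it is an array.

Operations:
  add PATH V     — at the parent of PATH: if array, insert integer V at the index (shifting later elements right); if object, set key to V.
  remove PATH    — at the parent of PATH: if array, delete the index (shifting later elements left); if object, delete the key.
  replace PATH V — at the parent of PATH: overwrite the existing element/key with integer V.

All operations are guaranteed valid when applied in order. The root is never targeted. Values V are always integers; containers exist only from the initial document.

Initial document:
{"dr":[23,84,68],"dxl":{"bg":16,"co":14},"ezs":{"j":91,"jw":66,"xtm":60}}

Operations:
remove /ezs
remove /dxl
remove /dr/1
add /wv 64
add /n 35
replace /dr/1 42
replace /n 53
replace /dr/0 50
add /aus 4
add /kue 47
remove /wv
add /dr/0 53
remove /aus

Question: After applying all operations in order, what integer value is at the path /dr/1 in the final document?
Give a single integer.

Answer: 50

Derivation:
After op 1 (remove /ezs): {"dr":[23,84,68],"dxl":{"bg":16,"co":14}}
After op 2 (remove /dxl): {"dr":[23,84,68]}
After op 3 (remove /dr/1): {"dr":[23,68]}
After op 4 (add /wv 64): {"dr":[23,68],"wv":64}
After op 5 (add /n 35): {"dr":[23,68],"n":35,"wv":64}
After op 6 (replace /dr/1 42): {"dr":[23,42],"n":35,"wv":64}
After op 7 (replace /n 53): {"dr":[23,42],"n":53,"wv":64}
After op 8 (replace /dr/0 50): {"dr":[50,42],"n":53,"wv":64}
After op 9 (add /aus 4): {"aus":4,"dr":[50,42],"n":53,"wv":64}
After op 10 (add /kue 47): {"aus":4,"dr":[50,42],"kue":47,"n":53,"wv":64}
After op 11 (remove /wv): {"aus":4,"dr":[50,42],"kue":47,"n":53}
After op 12 (add /dr/0 53): {"aus":4,"dr":[53,50,42],"kue":47,"n":53}
After op 13 (remove /aus): {"dr":[53,50,42],"kue":47,"n":53}
Value at /dr/1: 50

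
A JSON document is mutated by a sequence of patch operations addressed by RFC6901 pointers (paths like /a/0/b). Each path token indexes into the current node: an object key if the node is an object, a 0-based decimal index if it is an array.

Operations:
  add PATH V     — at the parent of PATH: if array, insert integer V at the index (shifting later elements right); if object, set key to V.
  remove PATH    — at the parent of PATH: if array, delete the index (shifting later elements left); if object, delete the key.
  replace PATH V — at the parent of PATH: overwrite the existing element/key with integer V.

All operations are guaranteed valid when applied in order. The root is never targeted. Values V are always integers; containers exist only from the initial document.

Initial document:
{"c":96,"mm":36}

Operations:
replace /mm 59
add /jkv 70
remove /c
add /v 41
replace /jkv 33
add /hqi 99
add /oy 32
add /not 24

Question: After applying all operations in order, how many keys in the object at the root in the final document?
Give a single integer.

After op 1 (replace /mm 59): {"c":96,"mm":59}
After op 2 (add /jkv 70): {"c":96,"jkv":70,"mm":59}
After op 3 (remove /c): {"jkv":70,"mm":59}
After op 4 (add /v 41): {"jkv":70,"mm":59,"v":41}
After op 5 (replace /jkv 33): {"jkv":33,"mm":59,"v":41}
After op 6 (add /hqi 99): {"hqi":99,"jkv":33,"mm":59,"v":41}
After op 7 (add /oy 32): {"hqi":99,"jkv":33,"mm":59,"oy":32,"v":41}
After op 8 (add /not 24): {"hqi":99,"jkv":33,"mm":59,"not":24,"oy":32,"v":41}
Size at the root: 6

Answer: 6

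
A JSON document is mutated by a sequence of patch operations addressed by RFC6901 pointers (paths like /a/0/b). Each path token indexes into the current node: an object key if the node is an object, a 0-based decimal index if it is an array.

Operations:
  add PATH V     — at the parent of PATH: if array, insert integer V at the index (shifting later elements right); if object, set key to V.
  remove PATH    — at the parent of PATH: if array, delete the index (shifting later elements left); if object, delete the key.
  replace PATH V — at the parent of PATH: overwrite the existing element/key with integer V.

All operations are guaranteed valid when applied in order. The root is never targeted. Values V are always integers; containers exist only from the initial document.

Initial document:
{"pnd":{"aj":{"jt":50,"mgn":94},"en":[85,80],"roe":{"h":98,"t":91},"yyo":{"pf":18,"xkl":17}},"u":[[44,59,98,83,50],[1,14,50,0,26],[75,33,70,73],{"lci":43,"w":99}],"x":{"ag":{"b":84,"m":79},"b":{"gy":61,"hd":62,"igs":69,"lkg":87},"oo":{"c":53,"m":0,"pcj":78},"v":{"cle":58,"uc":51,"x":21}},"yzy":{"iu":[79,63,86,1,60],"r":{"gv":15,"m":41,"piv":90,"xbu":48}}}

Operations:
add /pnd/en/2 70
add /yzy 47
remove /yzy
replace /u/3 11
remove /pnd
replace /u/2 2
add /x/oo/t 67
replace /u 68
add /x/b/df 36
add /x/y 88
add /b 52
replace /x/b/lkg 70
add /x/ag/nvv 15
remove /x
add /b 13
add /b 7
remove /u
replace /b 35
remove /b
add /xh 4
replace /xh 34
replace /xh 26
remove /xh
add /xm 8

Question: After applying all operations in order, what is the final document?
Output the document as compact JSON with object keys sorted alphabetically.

Answer: {"xm":8}

Derivation:
After op 1 (add /pnd/en/2 70): {"pnd":{"aj":{"jt":50,"mgn":94},"en":[85,80,70],"roe":{"h":98,"t":91},"yyo":{"pf":18,"xkl":17}},"u":[[44,59,98,83,50],[1,14,50,0,26],[75,33,70,73],{"lci":43,"w":99}],"x":{"ag":{"b":84,"m":79},"b":{"gy":61,"hd":62,"igs":69,"lkg":87},"oo":{"c":53,"m":0,"pcj":78},"v":{"cle":58,"uc":51,"x":21}},"yzy":{"iu":[79,63,86,1,60],"r":{"gv":15,"m":41,"piv":90,"xbu":48}}}
After op 2 (add /yzy 47): {"pnd":{"aj":{"jt":50,"mgn":94},"en":[85,80,70],"roe":{"h":98,"t":91},"yyo":{"pf":18,"xkl":17}},"u":[[44,59,98,83,50],[1,14,50,0,26],[75,33,70,73],{"lci":43,"w":99}],"x":{"ag":{"b":84,"m":79},"b":{"gy":61,"hd":62,"igs":69,"lkg":87},"oo":{"c":53,"m":0,"pcj":78},"v":{"cle":58,"uc":51,"x":21}},"yzy":47}
After op 3 (remove /yzy): {"pnd":{"aj":{"jt":50,"mgn":94},"en":[85,80,70],"roe":{"h":98,"t":91},"yyo":{"pf":18,"xkl":17}},"u":[[44,59,98,83,50],[1,14,50,0,26],[75,33,70,73],{"lci":43,"w":99}],"x":{"ag":{"b":84,"m":79},"b":{"gy":61,"hd":62,"igs":69,"lkg":87},"oo":{"c":53,"m":0,"pcj":78},"v":{"cle":58,"uc":51,"x":21}}}
After op 4 (replace /u/3 11): {"pnd":{"aj":{"jt":50,"mgn":94},"en":[85,80,70],"roe":{"h":98,"t":91},"yyo":{"pf":18,"xkl":17}},"u":[[44,59,98,83,50],[1,14,50,0,26],[75,33,70,73],11],"x":{"ag":{"b":84,"m":79},"b":{"gy":61,"hd":62,"igs":69,"lkg":87},"oo":{"c":53,"m":0,"pcj":78},"v":{"cle":58,"uc":51,"x":21}}}
After op 5 (remove /pnd): {"u":[[44,59,98,83,50],[1,14,50,0,26],[75,33,70,73],11],"x":{"ag":{"b":84,"m":79},"b":{"gy":61,"hd":62,"igs":69,"lkg":87},"oo":{"c":53,"m":0,"pcj":78},"v":{"cle":58,"uc":51,"x":21}}}
After op 6 (replace /u/2 2): {"u":[[44,59,98,83,50],[1,14,50,0,26],2,11],"x":{"ag":{"b":84,"m":79},"b":{"gy":61,"hd":62,"igs":69,"lkg":87},"oo":{"c":53,"m":0,"pcj":78},"v":{"cle":58,"uc":51,"x":21}}}
After op 7 (add /x/oo/t 67): {"u":[[44,59,98,83,50],[1,14,50,0,26],2,11],"x":{"ag":{"b":84,"m":79},"b":{"gy":61,"hd":62,"igs":69,"lkg":87},"oo":{"c":53,"m":0,"pcj":78,"t":67},"v":{"cle":58,"uc":51,"x":21}}}
After op 8 (replace /u 68): {"u":68,"x":{"ag":{"b":84,"m":79},"b":{"gy":61,"hd":62,"igs":69,"lkg":87},"oo":{"c":53,"m":0,"pcj":78,"t":67},"v":{"cle":58,"uc":51,"x":21}}}
After op 9 (add /x/b/df 36): {"u":68,"x":{"ag":{"b":84,"m":79},"b":{"df":36,"gy":61,"hd":62,"igs":69,"lkg":87},"oo":{"c":53,"m":0,"pcj":78,"t":67},"v":{"cle":58,"uc":51,"x":21}}}
After op 10 (add /x/y 88): {"u":68,"x":{"ag":{"b":84,"m":79},"b":{"df":36,"gy":61,"hd":62,"igs":69,"lkg":87},"oo":{"c":53,"m":0,"pcj":78,"t":67},"v":{"cle":58,"uc":51,"x":21},"y":88}}
After op 11 (add /b 52): {"b":52,"u":68,"x":{"ag":{"b":84,"m":79},"b":{"df":36,"gy":61,"hd":62,"igs":69,"lkg":87},"oo":{"c":53,"m":0,"pcj":78,"t":67},"v":{"cle":58,"uc":51,"x":21},"y":88}}
After op 12 (replace /x/b/lkg 70): {"b":52,"u":68,"x":{"ag":{"b":84,"m":79},"b":{"df":36,"gy":61,"hd":62,"igs":69,"lkg":70},"oo":{"c":53,"m":0,"pcj":78,"t":67},"v":{"cle":58,"uc":51,"x":21},"y":88}}
After op 13 (add /x/ag/nvv 15): {"b":52,"u":68,"x":{"ag":{"b":84,"m":79,"nvv":15},"b":{"df":36,"gy":61,"hd":62,"igs":69,"lkg":70},"oo":{"c":53,"m":0,"pcj":78,"t":67},"v":{"cle":58,"uc":51,"x":21},"y":88}}
After op 14 (remove /x): {"b":52,"u":68}
After op 15 (add /b 13): {"b":13,"u":68}
After op 16 (add /b 7): {"b":7,"u":68}
After op 17 (remove /u): {"b":7}
After op 18 (replace /b 35): {"b":35}
After op 19 (remove /b): {}
After op 20 (add /xh 4): {"xh":4}
After op 21 (replace /xh 34): {"xh":34}
After op 22 (replace /xh 26): {"xh":26}
After op 23 (remove /xh): {}
After op 24 (add /xm 8): {"xm":8}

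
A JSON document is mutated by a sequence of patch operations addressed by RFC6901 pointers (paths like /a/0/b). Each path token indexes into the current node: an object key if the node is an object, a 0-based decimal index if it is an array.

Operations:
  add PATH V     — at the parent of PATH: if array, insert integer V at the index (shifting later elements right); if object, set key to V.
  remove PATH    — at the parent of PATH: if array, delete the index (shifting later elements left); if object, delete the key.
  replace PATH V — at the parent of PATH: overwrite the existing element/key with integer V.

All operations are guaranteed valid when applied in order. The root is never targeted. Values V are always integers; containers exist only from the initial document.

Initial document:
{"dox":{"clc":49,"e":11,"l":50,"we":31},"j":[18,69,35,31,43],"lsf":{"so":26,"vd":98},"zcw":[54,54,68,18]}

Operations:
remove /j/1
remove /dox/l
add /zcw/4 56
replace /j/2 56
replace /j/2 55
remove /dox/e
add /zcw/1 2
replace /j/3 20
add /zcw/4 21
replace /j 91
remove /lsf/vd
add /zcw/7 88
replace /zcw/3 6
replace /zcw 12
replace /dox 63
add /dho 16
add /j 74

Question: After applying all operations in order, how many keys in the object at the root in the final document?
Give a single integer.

Answer: 5

Derivation:
After op 1 (remove /j/1): {"dox":{"clc":49,"e":11,"l":50,"we":31},"j":[18,35,31,43],"lsf":{"so":26,"vd":98},"zcw":[54,54,68,18]}
After op 2 (remove /dox/l): {"dox":{"clc":49,"e":11,"we":31},"j":[18,35,31,43],"lsf":{"so":26,"vd":98},"zcw":[54,54,68,18]}
After op 3 (add /zcw/4 56): {"dox":{"clc":49,"e":11,"we":31},"j":[18,35,31,43],"lsf":{"so":26,"vd":98},"zcw":[54,54,68,18,56]}
After op 4 (replace /j/2 56): {"dox":{"clc":49,"e":11,"we":31},"j":[18,35,56,43],"lsf":{"so":26,"vd":98},"zcw":[54,54,68,18,56]}
After op 5 (replace /j/2 55): {"dox":{"clc":49,"e":11,"we":31},"j":[18,35,55,43],"lsf":{"so":26,"vd":98},"zcw":[54,54,68,18,56]}
After op 6 (remove /dox/e): {"dox":{"clc":49,"we":31},"j":[18,35,55,43],"lsf":{"so":26,"vd":98},"zcw":[54,54,68,18,56]}
After op 7 (add /zcw/1 2): {"dox":{"clc":49,"we":31},"j":[18,35,55,43],"lsf":{"so":26,"vd":98},"zcw":[54,2,54,68,18,56]}
After op 8 (replace /j/3 20): {"dox":{"clc":49,"we":31},"j":[18,35,55,20],"lsf":{"so":26,"vd":98},"zcw":[54,2,54,68,18,56]}
After op 9 (add /zcw/4 21): {"dox":{"clc":49,"we":31},"j":[18,35,55,20],"lsf":{"so":26,"vd":98},"zcw":[54,2,54,68,21,18,56]}
After op 10 (replace /j 91): {"dox":{"clc":49,"we":31},"j":91,"lsf":{"so":26,"vd":98},"zcw":[54,2,54,68,21,18,56]}
After op 11 (remove /lsf/vd): {"dox":{"clc":49,"we":31},"j":91,"lsf":{"so":26},"zcw":[54,2,54,68,21,18,56]}
After op 12 (add /zcw/7 88): {"dox":{"clc":49,"we":31},"j":91,"lsf":{"so":26},"zcw":[54,2,54,68,21,18,56,88]}
After op 13 (replace /zcw/3 6): {"dox":{"clc":49,"we":31},"j":91,"lsf":{"so":26},"zcw":[54,2,54,6,21,18,56,88]}
After op 14 (replace /zcw 12): {"dox":{"clc":49,"we":31},"j":91,"lsf":{"so":26},"zcw":12}
After op 15 (replace /dox 63): {"dox":63,"j":91,"lsf":{"so":26},"zcw":12}
After op 16 (add /dho 16): {"dho":16,"dox":63,"j":91,"lsf":{"so":26},"zcw":12}
After op 17 (add /j 74): {"dho":16,"dox":63,"j":74,"lsf":{"so":26},"zcw":12}
Size at the root: 5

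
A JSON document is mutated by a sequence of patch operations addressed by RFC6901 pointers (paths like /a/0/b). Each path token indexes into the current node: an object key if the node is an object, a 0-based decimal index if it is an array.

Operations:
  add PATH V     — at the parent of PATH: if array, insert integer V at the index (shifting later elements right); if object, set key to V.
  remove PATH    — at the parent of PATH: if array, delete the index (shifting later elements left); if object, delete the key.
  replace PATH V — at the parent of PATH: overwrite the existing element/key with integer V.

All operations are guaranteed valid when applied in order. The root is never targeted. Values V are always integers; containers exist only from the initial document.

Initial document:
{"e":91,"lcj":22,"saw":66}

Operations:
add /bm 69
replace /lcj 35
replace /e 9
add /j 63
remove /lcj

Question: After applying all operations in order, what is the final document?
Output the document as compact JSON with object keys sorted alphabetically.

After op 1 (add /bm 69): {"bm":69,"e":91,"lcj":22,"saw":66}
After op 2 (replace /lcj 35): {"bm":69,"e":91,"lcj":35,"saw":66}
After op 3 (replace /e 9): {"bm":69,"e":9,"lcj":35,"saw":66}
After op 4 (add /j 63): {"bm":69,"e":9,"j":63,"lcj":35,"saw":66}
After op 5 (remove /lcj): {"bm":69,"e":9,"j":63,"saw":66}

Answer: {"bm":69,"e":9,"j":63,"saw":66}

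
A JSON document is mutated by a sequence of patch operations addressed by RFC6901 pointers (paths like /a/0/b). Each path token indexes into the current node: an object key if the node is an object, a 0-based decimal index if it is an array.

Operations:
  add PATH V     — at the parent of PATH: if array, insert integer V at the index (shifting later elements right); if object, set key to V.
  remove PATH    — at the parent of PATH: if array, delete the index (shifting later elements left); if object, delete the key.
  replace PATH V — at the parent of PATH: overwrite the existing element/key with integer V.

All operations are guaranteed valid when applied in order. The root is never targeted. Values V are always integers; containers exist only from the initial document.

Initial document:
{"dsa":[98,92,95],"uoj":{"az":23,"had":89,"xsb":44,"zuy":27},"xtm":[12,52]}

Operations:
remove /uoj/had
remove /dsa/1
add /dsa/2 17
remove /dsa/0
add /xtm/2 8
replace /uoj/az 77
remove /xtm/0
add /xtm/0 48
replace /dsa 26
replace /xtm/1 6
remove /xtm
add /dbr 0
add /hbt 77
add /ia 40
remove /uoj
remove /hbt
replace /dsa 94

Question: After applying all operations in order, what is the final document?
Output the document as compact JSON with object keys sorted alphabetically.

Answer: {"dbr":0,"dsa":94,"ia":40}

Derivation:
After op 1 (remove /uoj/had): {"dsa":[98,92,95],"uoj":{"az":23,"xsb":44,"zuy":27},"xtm":[12,52]}
After op 2 (remove /dsa/1): {"dsa":[98,95],"uoj":{"az":23,"xsb":44,"zuy":27},"xtm":[12,52]}
After op 3 (add /dsa/2 17): {"dsa":[98,95,17],"uoj":{"az":23,"xsb":44,"zuy":27},"xtm":[12,52]}
After op 4 (remove /dsa/0): {"dsa":[95,17],"uoj":{"az":23,"xsb":44,"zuy":27},"xtm":[12,52]}
After op 5 (add /xtm/2 8): {"dsa":[95,17],"uoj":{"az":23,"xsb":44,"zuy":27},"xtm":[12,52,8]}
After op 6 (replace /uoj/az 77): {"dsa":[95,17],"uoj":{"az":77,"xsb":44,"zuy":27},"xtm":[12,52,8]}
After op 7 (remove /xtm/0): {"dsa":[95,17],"uoj":{"az":77,"xsb":44,"zuy":27},"xtm":[52,8]}
After op 8 (add /xtm/0 48): {"dsa":[95,17],"uoj":{"az":77,"xsb":44,"zuy":27},"xtm":[48,52,8]}
After op 9 (replace /dsa 26): {"dsa":26,"uoj":{"az":77,"xsb":44,"zuy":27},"xtm":[48,52,8]}
After op 10 (replace /xtm/1 6): {"dsa":26,"uoj":{"az":77,"xsb":44,"zuy":27},"xtm":[48,6,8]}
After op 11 (remove /xtm): {"dsa":26,"uoj":{"az":77,"xsb":44,"zuy":27}}
After op 12 (add /dbr 0): {"dbr":0,"dsa":26,"uoj":{"az":77,"xsb":44,"zuy":27}}
After op 13 (add /hbt 77): {"dbr":0,"dsa":26,"hbt":77,"uoj":{"az":77,"xsb":44,"zuy":27}}
After op 14 (add /ia 40): {"dbr":0,"dsa":26,"hbt":77,"ia":40,"uoj":{"az":77,"xsb":44,"zuy":27}}
After op 15 (remove /uoj): {"dbr":0,"dsa":26,"hbt":77,"ia":40}
After op 16 (remove /hbt): {"dbr":0,"dsa":26,"ia":40}
After op 17 (replace /dsa 94): {"dbr":0,"dsa":94,"ia":40}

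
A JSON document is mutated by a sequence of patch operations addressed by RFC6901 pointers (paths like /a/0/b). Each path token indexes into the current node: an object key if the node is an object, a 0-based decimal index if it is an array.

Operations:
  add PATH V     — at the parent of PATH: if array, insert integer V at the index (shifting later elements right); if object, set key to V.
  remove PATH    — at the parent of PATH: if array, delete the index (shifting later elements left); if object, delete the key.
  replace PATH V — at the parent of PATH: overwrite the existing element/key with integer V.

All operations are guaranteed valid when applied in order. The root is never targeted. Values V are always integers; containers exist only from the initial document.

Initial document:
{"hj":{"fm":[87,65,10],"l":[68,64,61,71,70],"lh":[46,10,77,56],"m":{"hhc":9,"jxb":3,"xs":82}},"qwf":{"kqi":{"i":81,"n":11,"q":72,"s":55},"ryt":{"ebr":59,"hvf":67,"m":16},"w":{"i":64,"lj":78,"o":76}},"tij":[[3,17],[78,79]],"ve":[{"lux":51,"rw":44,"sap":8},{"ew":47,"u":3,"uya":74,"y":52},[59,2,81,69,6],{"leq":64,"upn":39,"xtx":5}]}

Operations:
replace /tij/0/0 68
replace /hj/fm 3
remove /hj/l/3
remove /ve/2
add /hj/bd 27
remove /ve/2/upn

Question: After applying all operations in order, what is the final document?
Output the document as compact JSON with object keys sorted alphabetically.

Answer: {"hj":{"bd":27,"fm":3,"l":[68,64,61,70],"lh":[46,10,77,56],"m":{"hhc":9,"jxb":3,"xs":82}},"qwf":{"kqi":{"i":81,"n":11,"q":72,"s":55},"ryt":{"ebr":59,"hvf":67,"m":16},"w":{"i":64,"lj":78,"o":76}},"tij":[[68,17],[78,79]],"ve":[{"lux":51,"rw":44,"sap":8},{"ew":47,"u":3,"uya":74,"y":52},{"leq":64,"xtx":5}]}

Derivation:
After op 1 (replace /tij/0/0 68): {"hj":{"fm":[87,65,10],"l":[68,64,61,71,70],"lh":[46,10,77,56],"m":{"hhc":9,"jxb":3,"xs":82}},"qwf":{"kqi":{"i":81,"n":11,"q":72,"s":55},"ryt":{"ebr":59,"hvf":67,"m":16},"w":{"i":64,"lj":78,"o":76}},"tij":[[68,17],[78,79]],"ve":[{"lux":51,"rw":44,"sap":8},{"ew":47,"u":3,"uya":74,"y":52},[59,2,81,69,6],{"leq":64,"upn":39,"xtx":5}]}
After op 2 (replace /hj/fm 3): {"hj":{"fm":3,"l":[68,64,61,71,70],"lh":[46,10,77,56],"m":{"hhc":9,"jxb":3,"xs":82}},"qwf":{"kqi":{"i":81,"n":11,"q":72,"s":55},"ryt":{"ebr":59,"hvf":67,"m":16},"w":{"i":64,"lj":78,"o":76}},"tij":[[68,17],[78,79]],"ve":[{"lux":51,"rw":44,"sap":8},{"ew":47,"u":3,"uya":74,"y":52},[59,2,81,69,6],{"leq":64,"upn":39,"xtx":5}]}
After op 3 (remove /hj/l/3): {"hj":{"fm":3,"l":[68,64,61,70],"lh":[46,10,77,56],"m":{"hhc":9,"jxb":3,"xs":82}},"qwf":{"kqi":{"i":81,"n":11,"q":72,"s":55},"ryt":{"ebr":59,"hvf":67,"m":16},"w":{"i":64,"lj":78,"o":76}},"tij":[[68,17],[78,79]],"ve":[{"lux":51,"rw":44,"sap":8},{"ew":47,"u":3,"uya":74,"y":52},[59,2,81,69,6],{"leq":64,"upn":39,"xtx":5}]}
After op 4 (remove /ve/2): {"hj":{"fm":3,"l":[68,64,61,70],"lh":[46,10,77,56],"m":{"hhc":9,"jxb":3,"xs":82}},"qwf":{"kqi":{"i":81,"n":11,"q":72,"s":55},"ryt":{"ebr":59,"hvf":67,"m":16},"w":{"i":64,"lj":78,"o":76}},"tij":[[68,17],[78,79]],"ve":[{"lux":51,"rw":44,"sap":8},{"ew":47,"u":3,"uya":74,"y":52},{"leq":64,"upn":39,"xtx":5}]}
After op 5 (add /hj/bd 27): {"hj":{"bd":27,"fm":3,"l":[68,64,61,70],"lh":[46,10,77,56],"m":{"hhc":9,"jxb":3,"xs":82}},"qwf":{"kqi":{"i":81,"n":11,"q":72,"s":55},"ryt":{"ebr":59,"hvf":67,"m":16},"w":{"i":64,"lj":78,"o":76}},"tij":[[68,17],[78,79]],"ve":[{"lux":51,"rw":44,"sap":8},{"ew":47,"u":3,"uya":74,"y":52},{"leq":64,"upn":39,"xtx":5}]}
After op 6 (remove /ve/2/upn): {"hj":{"bd":27,"fm":3,"l":[68,64,61,70],"lh":[46,10,77,56],"m":{"hhc":9,"jxb":3,"xs":82}},"qwf":{"kqi":{"i":81,"n":11,"q":72,"s":55},"ryt":{"ebr":59,"hvf":67,"m":16},"w":{"i":64,"lj":78,"o":76}},"tij":[[68,17],[78,79]],"ve":[{"lux":51,"rw":44,"sap":8},{"ew":47,"u":3,"uya":74,"y":52},{"leq":64,"xtx":5}]}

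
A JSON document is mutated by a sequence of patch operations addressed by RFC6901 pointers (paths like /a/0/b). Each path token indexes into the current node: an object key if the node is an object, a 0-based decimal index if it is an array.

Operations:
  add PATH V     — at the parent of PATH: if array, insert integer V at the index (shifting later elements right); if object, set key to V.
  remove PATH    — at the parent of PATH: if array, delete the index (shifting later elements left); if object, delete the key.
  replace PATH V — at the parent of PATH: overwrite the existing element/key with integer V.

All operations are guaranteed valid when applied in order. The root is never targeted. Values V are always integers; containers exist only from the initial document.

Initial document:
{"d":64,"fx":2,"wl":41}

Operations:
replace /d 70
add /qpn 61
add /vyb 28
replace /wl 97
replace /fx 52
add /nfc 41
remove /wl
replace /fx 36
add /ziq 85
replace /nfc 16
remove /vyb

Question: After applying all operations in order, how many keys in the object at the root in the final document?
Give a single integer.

After op 1 (replace /d 70): {"d":70,"fx":2,"wl":41}
After op 2 (add /qpn 61): {"d":70,"fx":2,"qpn":61,"wl":41}
After op 3 (add /vyb 28): {"d":70,"fx":2,"qpn":61,"vyb":28,"wl":41}
After op 4 (replace /wl 97): {"d":70,"fx":2,"qpn":61,"vyb":28,"wl":97}
After op 5 (replace /fx 52): {"d":70,"fx":52,"qpn":61,"vyb":28,"wl":97}
After op 6 (add /nfc 41): {"d":70,"fx":52,"nfc":41,"qpn":61,"vyb":28,"wl":97}
After op 7 (remove /wl): {"d":70,"fx":52,"nfc":41,"qpn":61,"vyb":28}
After op 8 (replace /fx 36): {"d":70,"fx":36,"nfc":41,"qpn":61,"vyb":28}
After op 9 (add /ziq 85): {"d":70,"fx":36,"nfc":41,"qpn":61,"vyb":28,"ziq":85}
After op 10 (replace /nfc 16): {"d":70,"fx":36,"nfc":16,"qpn":61,"vyb":28,"ziq":85}
After op 11 (remove /vyb): {"d":70,"fx":36,"nfc":16,"qpn":61,"ziq":85}
Size at the root: 5

Answer: 5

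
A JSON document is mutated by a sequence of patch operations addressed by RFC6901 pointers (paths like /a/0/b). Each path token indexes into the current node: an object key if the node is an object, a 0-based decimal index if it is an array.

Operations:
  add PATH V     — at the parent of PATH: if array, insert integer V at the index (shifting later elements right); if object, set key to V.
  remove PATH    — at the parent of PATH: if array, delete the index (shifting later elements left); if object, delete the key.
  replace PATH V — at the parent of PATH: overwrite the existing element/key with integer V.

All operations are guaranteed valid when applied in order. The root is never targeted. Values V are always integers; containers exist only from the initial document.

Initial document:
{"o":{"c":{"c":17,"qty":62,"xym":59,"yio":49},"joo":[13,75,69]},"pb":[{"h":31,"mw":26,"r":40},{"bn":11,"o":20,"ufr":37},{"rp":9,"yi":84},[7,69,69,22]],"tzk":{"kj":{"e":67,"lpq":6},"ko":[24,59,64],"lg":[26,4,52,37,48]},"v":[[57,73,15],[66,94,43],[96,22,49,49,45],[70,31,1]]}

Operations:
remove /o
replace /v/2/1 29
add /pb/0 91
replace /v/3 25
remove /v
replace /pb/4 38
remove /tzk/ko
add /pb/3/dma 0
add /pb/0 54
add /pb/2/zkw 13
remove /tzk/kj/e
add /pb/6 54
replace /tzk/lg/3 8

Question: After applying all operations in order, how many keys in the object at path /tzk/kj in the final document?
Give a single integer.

After op 1 (remove /o): {"pb":[{"h":31,"mw":26,"r":40},{"bn":11,"o":20,"ufr":37},{"rp":9,"yi":84},[7,69,69,22]],"tzk":{"kj":{"e":67,"lpq":6},"ko":[24,59,64],"lg":[26,4,52,37,48]},"v":[[57,73,15],[66,94,43],[96,22,49,49,45],[70,31,1]]}
After op 2 (replace /v/2/1 29): {"pb":[{"h":31,"mw":26,"r":40},{"bn":11,"o":20,"ufr":37},{"rp":9,"yi":84},[7,69,69,22]],"tzk":{"kj":{"e":67,"lpq":6},"ko":[24,59,64],"lg":[26,4,52,37,48]},"v":[[57,73,15],[66,94,43],[96,29,49,49,45],[70,31,1]]}
After op 3 (add /pb/0 91): {"pb":[91,{"h":31,"mw":26,"r":40},{"bn":11,"o":20,"ufr":37},{"rp":9,"yi":84},[7,69,69,22]],"tzk":{"kj":{"e":67,"lpq":6},"ko":[24,59,64],"lg":[26,4,52,37,48]},"v":[[57,73,15],[66,94,43],[96,29,49,49,45],[70,31,1]]}
After op 4 (replace /v/3 25): {"pb":[91,{"h":31,"mw":26,"r":40},{"bn":11,"o":20,"ufr":37},{"rp":9,"yi":84},[7,69,69,22]],"tzk":{"kj":{"e":67,"lpq":6},"ko":[24,59,64],"lg":[26,4,52,37,48]},"v":[[57,73,15],[66,94,43],[96,29,49,49,45],25]}
After op 5 (remove /v): {"pb":[91,{"h":31,"mw":26,"r":40},{"bn":11,"o":20,"ufr":37},{"rp":9,"yi":84},[7,69,69,22]],"tzk":{"kj":{"e":67,"lpq":6},"ko":[24,59,64],"lg":[26,4,52,37,48]}}
After op 6 (replace /pb/4 38): {"pb":[91,{"h":31,"mw":26,"r":40},{"bn":11,"o":20,"ufr":37},{"rp":9,"yi":84},38],"tzk":{"kj":{"e":67,"lpq":6},"ko":[24,59,64],"lg":[26,4,52,37,48]}}
After op 7 (remove /tzk/ko): {"pb":[91,{"h":31,"mw":26,"r":40},{"bn":11,"o":20,"ufr":37},{"rp":9,"yi":84},38],"tzk":{"kj":{"e":67,"lpq":6},"lg":[26,4,52,37,48]}}
After op 8 (add /pb/3/dma 0): {"pb":[91,{"h":31,"mw":26,"r":40},{"bn":11,"o":20,"ufr":37},{"dma":0,"rp":9,"yi":84},38],"tzk":{"kj":{"e":67,"lpq":6},"lg":[26,4,52,37,48]}}
After op 9 (add /pb/0 54): {"pb":[54,91,{"h":31,"mw":26,"r":40},{"bn":11,"o":20,"ufr":37},{"dma":0,"rp":9,"yi":84},38],"tzk":{"kj":{"e":67,"lpq":6},"lg":[26,4,52,37,48]}}
After op 10 (add /pb/2/zkw 13): {"pb":[54,91,{"h":31,"mw":26,"r":40,"zkw":13},{"bn":11,"o":20,"ufr":37},{"dma":0,"rp":9,"yi":84},38],"tzk":{"kj":{"e":67,"lpq":6},"lg":[26,4,52,37,48]}}
After op 11 (remove /tzk/kj/e): {"pb":[54,91,{"h":31,"mw":26,"r":40,"zkw":13},{"bn":11,"o":20,"ufr":37},{"dma":0,"rp":9,"yi":84},38],"tzk":{"kj":{"lpq":6},"lg":[26,4,52,37,48]}}
After op 12 (add /pb/6 54): {"pb":[54,91,{"h":31,"mw":26,"r":40,"zkw":13},{"bn":11,"o":20,"ufr":37},{"dma":0,"rp":9,"yi":84},38,54],"tzk":{"kj":{"lpq":6},"lg":[26,4,52,37,48]}}
After op 13 (replace /tzk/lg/3 8): {"pb":[54,91,{"h":31,"mw":26,"r":40,"zkw":13},{"bn":11,"o":20,"ufr":37},{"dma":0,"rp":9,"yi":84},38,54],"tzk":{"kj":{"lpq":6},"lg":[26,4,52,8,48]}}
Size at path /tzk/kj: 1

Answer: 1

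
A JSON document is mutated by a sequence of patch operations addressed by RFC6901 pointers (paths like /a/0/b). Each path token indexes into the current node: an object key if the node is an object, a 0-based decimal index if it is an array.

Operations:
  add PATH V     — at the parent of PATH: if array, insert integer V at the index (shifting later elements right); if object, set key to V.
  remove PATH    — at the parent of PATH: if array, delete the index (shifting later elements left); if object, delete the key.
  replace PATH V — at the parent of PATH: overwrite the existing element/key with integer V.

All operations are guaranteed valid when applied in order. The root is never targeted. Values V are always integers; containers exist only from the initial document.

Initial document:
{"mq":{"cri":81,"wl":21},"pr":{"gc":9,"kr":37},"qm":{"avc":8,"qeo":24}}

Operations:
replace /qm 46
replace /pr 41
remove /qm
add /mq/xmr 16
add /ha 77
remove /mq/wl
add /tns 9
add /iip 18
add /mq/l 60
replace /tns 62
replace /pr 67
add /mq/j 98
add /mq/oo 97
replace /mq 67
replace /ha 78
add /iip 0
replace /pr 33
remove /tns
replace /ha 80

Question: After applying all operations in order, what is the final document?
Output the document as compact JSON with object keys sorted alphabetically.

After op 1 (replace /qm 46): {"mq":{"cri":81,"wl":21},"pr":{"gc":9,"kr":37},"qm":46}
After op 2 (replace /pr 41): {"mq":{"cri":81,"wl":21},"pr":41,"qm":46}
After op 3 (remove /qm): {"mq":{"cri":81,"wl":21},"pr":41}
After op 4 (add /mq/xmr 16): {"mq":{"cri":81,"wl":21,"xmr":16},"pr":41}
After op 5 (add /ha 77): {"ha":77,"mq":{"cri":81,"wl":21,"xmr":16},"pr":41}
After op 6 (remove /mq/wl): {"ha":77,"mq":{"cri":81,"xmr":16},"pr":41}
After op 7 (add /tns 9): {"ha":77,"mq":{"cri":81,"xmr":16},"pr":41,"tns":9}
After op 8 (add /iip 18): {"ha":77,"iip":18,"mq":{"cri":81,"xmr":16},"pr":41,"tns":9}
After op 9 (add /mq/l 60): {"ha":77,"iip":18,"mq":{"cri":81,"l":60,"xmr":16},"pr":41,"tns":9}
After op 10 (replace /tns 62): {"ha":77,"iip":18,"mq":{"cri":81,"l":60,"xmr":16},"pr":41,"tns":62}
After op 11 (replace /pr 67): {"ha":77,"iip":18,"mq":{"cri":81,"l":60,"xmr":16},"pr":67,"tns":62}
After op 12 (add /mq/j 98): {"ha":77,"iip":18,"mq":{"cri":81,"j":98,"l":60,"xmr":16},"pr":67,"tns":62}
After op 13 (add /mq/oo 97): {"ha":77,"iip":18,"mq":{"cri":81,"j":98,"l":60,"oo":97,"xmr":16},"pr":67,"tns":62}
After op 14 (replace /mq 67): {"ha":77,"iip":18,"mq":67,"pr":67,"tns":62}
After op 15 (replace /ha 78): {"ha":78,"iip":18,"mq":67,"pr":67,"tns":62}
After op 16 (add /iip 0): {"ha":78,"iip":0,"mq":67,"pr":67,"tns":62}
After op 17 (replace /pr 33): {"ha":78,"iip":0,"mq":67,"pr":33,"tns":62}
After op 18 (remove /tns): {"ha":78,"iip":0,"mq":67,"pr":33}
After op 19 (replace /ha 80): {"ha":80,"iip":0,"mq":67,"pr":33}

Answer: {"ha":80,"iip":0,"mq":67,"pr":33}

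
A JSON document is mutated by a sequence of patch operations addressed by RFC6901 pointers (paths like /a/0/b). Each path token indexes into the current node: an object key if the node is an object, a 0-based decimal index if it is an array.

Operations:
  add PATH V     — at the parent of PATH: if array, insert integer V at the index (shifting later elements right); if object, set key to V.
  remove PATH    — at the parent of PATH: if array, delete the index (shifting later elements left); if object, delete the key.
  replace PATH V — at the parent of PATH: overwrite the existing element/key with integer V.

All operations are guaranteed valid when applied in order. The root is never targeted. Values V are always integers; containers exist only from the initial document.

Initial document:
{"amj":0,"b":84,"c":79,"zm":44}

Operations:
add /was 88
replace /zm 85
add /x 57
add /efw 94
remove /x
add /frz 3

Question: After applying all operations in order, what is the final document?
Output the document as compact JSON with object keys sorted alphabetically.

Answer: {"amj":0,"b":84,"c":79,"efw":94,"frz":3,"was":88,"zm":85}

Derivation:
After op 1 (add /was 88): {"amj":0,"b":84,"c":79,"was":88,"zm":44}
After op 2 (replace /zm 85): {"amj":0,"b":84,"c":79,"was":88,"zm":85}
After op 3 (add /x 57): {"amj":0,"b":84,"c":79,"was":88,"x":57,"zm":85}
After op 4 (add /efw 94): {"amj":0,"b":84,"c":79,"efw":94,"was":88,"x":57,"zm":85}
After op 5 (remove /x): {"amj":0,"b":84,"c":79,"efw":94,"was":88,"zm":85}
After op 6 (add /frz 3): {"amj":0,"b":84,"c":79,"efw":94,"frz":3,"was":88,"zm":85}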